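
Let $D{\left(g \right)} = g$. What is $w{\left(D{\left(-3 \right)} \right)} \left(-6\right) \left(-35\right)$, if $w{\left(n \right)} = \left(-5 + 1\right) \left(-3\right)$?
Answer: $2520$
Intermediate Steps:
$w{\left(n \right)} = 12$ ($w{\left(n \right)} = \left(-4\right) \left(-3\right) = 12$)
$w{\left(D{\left(-3 \right)} \right)} \left(-6\right) \left(-35\right) = 12 \left(-6\right) \left(-35\right) = \left(-72\right) \left(-35\right) = 2520$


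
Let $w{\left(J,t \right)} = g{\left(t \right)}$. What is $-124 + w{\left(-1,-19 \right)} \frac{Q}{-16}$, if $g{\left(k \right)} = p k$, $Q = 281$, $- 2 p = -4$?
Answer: $\frac{4347}{8} \approx 543.38$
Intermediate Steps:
$p = 2$ ($p = \left(- \frac{1}{2}\right) \left(-4\right) = 2$)
$g{\left(k \right)} = 2 k$
$w{\left(J,t \right)} = 2 t$
$-124 + w{\left(-1,-19 \right)} \frac{Q}{-16} = -124 + 2 \left(-19\right) \frac{281}{-16} = -124 - 38 \cdot 281 \left(- \frac{1}{16}\right) = -124 - - \frac{5339}{8} = -124 + \frac{5339}{8} = \frac{4347}{8}$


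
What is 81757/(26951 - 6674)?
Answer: 81757/20277 ≈ 4.0320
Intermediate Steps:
81757/(26951 - 6674) = 81757/20277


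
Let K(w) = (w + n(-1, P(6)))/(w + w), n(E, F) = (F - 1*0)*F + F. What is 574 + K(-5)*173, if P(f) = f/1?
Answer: -661/10 ≈ -66.100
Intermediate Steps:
P(f) = f (P(f) = f*1 = f)
n(E, F) = F + F² (n(E, F) = (F + 0)*F + F = F*F + F = F² + F = F + F²)
K(w) = (42 + w)/(2*w) (K(w) = (w + 6*(1 + 6))/(w + w) = (w + 6*7)/((2*w)) = (w + 42)*(1/(2*w)) = (42 + w)*(1/(2*w)) = (42 + w)/(2*w))
574 + K(-5)*173 = 574 + ((½)*(42 - 5)/(-5))*173 = 574 + ((½)*(-⅕)*37)*173 = 574 - 37/10*173 = 574 - 6401/10 = -661/10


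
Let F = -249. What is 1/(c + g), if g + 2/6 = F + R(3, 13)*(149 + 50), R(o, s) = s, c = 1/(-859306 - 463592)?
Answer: 440966/1030831519 ≈ 0.00042778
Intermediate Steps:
c = -1/1322898 (c = 1/(-1322898) = -1/1322898 ≈ -7.5592e-7)
g = 7013/3 (g = -⅓ + (-249 + 13*(149 + 50)) = -⅓ + (-249 + 13*199) = -⅓ + (-249 + 2587) = -⅓ + 2338 = 7013/3 ≈ 2337.7)
1/(c + g) = 1/(-1/1322898 + 7013/3) = 1/(1030831519/440966) = 440966/1030831519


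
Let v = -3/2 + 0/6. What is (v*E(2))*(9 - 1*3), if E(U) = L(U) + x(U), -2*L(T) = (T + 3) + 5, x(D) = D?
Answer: 27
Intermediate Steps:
L(T) = -4 - T/2 (L(T) = -((T + 3) + 5)/2 = -((3 + T) + 5)/2 = -(8 + T)/2 = -4 - T/2)
E(U) = -4 + U/2 (E(U) = (-4 - U/2) + U = -4 + U/2)
v = -3/2 (v = -3*½ + 0*(⅙) = -3/2 + 0 = -3/2 ≈ -1.5000)
(v*E(2))*(9 - 1*3) = (-3*(-4 + (½)*2)/2)*(9 - 1*3) = (-3*(-4 + 1)/2)*(9 - 3) = -3/2*(-3)*6 = (9/2)*6 = 27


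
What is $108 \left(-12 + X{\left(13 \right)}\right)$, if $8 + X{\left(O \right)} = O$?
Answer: $-756$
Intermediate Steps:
$X{\left(O \right)} = -8 + O$
$108 \left(-12 + X{\left(13 \right)}\right) = 108 \left(-12 + \left(-8 + 13\right)\right) = 108 \left(-12 + 5\right) = 108 \left(-7\right) = -756$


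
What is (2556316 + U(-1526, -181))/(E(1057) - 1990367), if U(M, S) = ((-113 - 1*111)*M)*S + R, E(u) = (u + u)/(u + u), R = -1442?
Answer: 4236805/142169 ≈ 29.801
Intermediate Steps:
E(u) = 1 (E(u) = (2*u)/((2*u)) = (2*u)*(1/(2*u)) = 1)
U(M, S) = -1442 - 224*M*S (U(M, S) = ((-113 - 1*111)*M)*S - 1442 = ((-113 - 111)*M)*S - 1442 = (-224*M)*S - 1442 = -224*M*S - 1442 = -1442 - 224*M*S)
(2556316 + U(-1526, -181))/(E(1057) - 1990367) = (2556316 + (-1442 - 224*(-1526)*(-181)))/(1 - 1990367) = (2556316 + (-1442 - 61870144))/(-1990366) = (2556316 - 61871586)*(-1/1990366) = -59315270*(-1/1990366) = 4236805/142169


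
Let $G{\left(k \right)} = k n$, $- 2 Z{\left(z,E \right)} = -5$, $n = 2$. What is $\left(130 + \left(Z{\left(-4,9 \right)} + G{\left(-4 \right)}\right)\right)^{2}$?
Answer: $\frac{62001}{4} \approx 15500.0$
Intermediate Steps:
$Z{\left(z,E \right)} = \frac{5}{2}$ ($Z{\left(z,E \right)} = \left(- \frac{1}{2}\right) \left(-5\right) = \frac{5}{2}$)
$G{\left(k \right)} = 2 k$ ($G{\left(k \right)} = k 2 = 2 k$)
$\left(130 + \left(Z{\left(-4,9 \right)} + G{\left(-4 \right)}\right)\right)^{2} = \left(130 + \left(\frac{5}{2} + 2 \left(-4\right)\right)\right)^{2} = \left(130 + \left(\frac{5}{2} - 8\right)\right)^{2} = \left(130 - \frac{11}{2}\right)^{2} = \left(\frac{249}{2}\right)^{2} = \frac{62001}{4}$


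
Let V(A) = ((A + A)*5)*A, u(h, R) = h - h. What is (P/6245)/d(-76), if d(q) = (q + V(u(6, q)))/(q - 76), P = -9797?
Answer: -19594/6245 ≈ -3.1376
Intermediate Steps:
u(h, R) = 0
V(A) = 10*A² (V(A) = ((2*A)*5)*A = (10*A)*A = 10*A²)
d(q) = q/(-76 + q) (d(q) = (q + 10*0²)/(q - 76) = (q + 10*0)/(-76 + q) = (q + 0)/(-76 + q) = q/(-76 + q))
(P/6245)/d(-76) = (-9797/6245)/((-76/(-76 - 76))) = (-9797*1/6245)/((-76/(-152))) = -9797/(6245*((-76*(-1/152)))) = -9797/(6245*½) = -9797/6245*2 = -19594/6245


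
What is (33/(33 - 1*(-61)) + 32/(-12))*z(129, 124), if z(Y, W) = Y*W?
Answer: -1740898/47 ≈ -37040.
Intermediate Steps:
z(Y, W) = W*Y
(33/(33 - 1*(-61)) + 32/(-12))*z(129, 124) = (33/(33 - 1*(-61)) + 32/(-12))*(124*129) = (33/(33 + 61) + 32*(-1/12))*15996 = (33/94 - 8/3)*15996 = -653/282*15996 = -1740898/47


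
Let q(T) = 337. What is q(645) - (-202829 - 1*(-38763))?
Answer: 164403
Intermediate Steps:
q(645) - (-202829 - 1*(-38763)) = 337 - (-202829 - 1*(-38763)) = 337 - (-202829 + 38763) = 337 - 1*(-164066) = 337 + 164066 = 164403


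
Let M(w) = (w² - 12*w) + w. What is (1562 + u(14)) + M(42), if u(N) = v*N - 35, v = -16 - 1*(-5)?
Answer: 2675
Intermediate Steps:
v = -11 (v = -16 + 5 = -11)
u(N) = -35 - 11*N (u(N) = -11*N - 35 = -35 - 11*N)
M(w) = w² - 11*w
(1562 + u(14)) + M(42) = (1562 + (-35 - 11*14)) + 42*(-11 + 42) = (1562 + (-35 - 154)) + 42*31 = (1562 - 189) + 1302 = 1373 + 1302 = 2675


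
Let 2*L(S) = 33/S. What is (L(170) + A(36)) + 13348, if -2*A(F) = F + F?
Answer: 4526113/340 ≈ 13312.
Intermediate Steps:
L(S) = 33/(2*S) (L(S) = (33/S)/2 = 33/(2*S))
A(F) = -F (A(F) = -(F + F)/2 = -F)
(L(170) + A(36)) + 13348 = ((33/2)/170 - 1*36) + 13348 = ((33/2)*(1/170) - 36) + 13348 = (33/340 - 36) + 13348 = -12207/340 + 13348 = 4526113/340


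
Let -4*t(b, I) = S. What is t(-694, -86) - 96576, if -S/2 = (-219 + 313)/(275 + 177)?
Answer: -43652305/452 ≈ -96576.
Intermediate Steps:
S = -47/113 (S = -2*(-219 + 313)/(275 + 177) = -188/452 = -2*47/226 = -47/113 ≈ -0.41593)
t(b, I) = 47/452 (t(b, I) = -1/4*(-47/113) = 47/452)
t(-694, -86) - 96576 = 47/452 - 96576 = -43652305/452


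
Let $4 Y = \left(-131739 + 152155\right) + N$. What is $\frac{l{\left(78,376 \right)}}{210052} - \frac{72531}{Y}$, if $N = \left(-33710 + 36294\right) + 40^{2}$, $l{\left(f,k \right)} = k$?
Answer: $- \frac{1269414101}{107651650} \approx -11.792$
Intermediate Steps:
$N = 4184$ ($N = 2584 + 1600 = 4184$)
$Y = 6150$ ($Y = \frac{\left(-131739 + 152155\right) + 4184}{4} = \frac{20416 + 4184}{4} = \frac{1}{4} \cdot 24600 = 6150$)
$\frac{l{\left(78,376 \right)}}{210052} - \frac{72531}{Y} = \frac{376}{210052} - \frac{72531}{6150} = 376 \cdot \frac{1}{210052} - \frac{24177}{2050} = \frac{94}{52513} - \frac{24177}{2050} = - \frac{1269414101}{107651650}$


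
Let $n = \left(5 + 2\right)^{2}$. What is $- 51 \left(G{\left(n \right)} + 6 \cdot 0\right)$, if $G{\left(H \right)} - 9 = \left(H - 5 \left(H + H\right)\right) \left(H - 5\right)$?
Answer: $989145$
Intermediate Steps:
$n = 49$ ($n = 7^{2} = 49$)
$G{\left(H \right)} = 9 - 9 H \left(-5 + H\right)$ ($G{\left(H \right)} = 9 + \left(H - 5 \left(H + H\right)\right) \left(H - 5\right) = 9 + \left(H - 5 \cdot 2 H\right) \left(-5 + H\right) = 9 + \left(H - 10 H\right) \left(-5 + H\right) = 9 + - 9 H \left(-5 + H\right) = 9 - 9 H \left(-5 + H\right)$)
$- 51 \left(G{\left(n \right)} + 6 \cdot 0\right) = - 51 \left(\left(9 - 9 \cdot 49^{2} + 45 \cdot 49\right) + 6 \cdot 0\right) = - 51 \left(\left(9 - 21609 + 2205\right) + 0\right) = - 51 \left(-19395 + 0\right) = \left(-51\right) \left(-19395\right) = 989145$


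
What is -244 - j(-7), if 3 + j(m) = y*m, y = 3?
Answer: -220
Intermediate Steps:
j(m) = -3 + 3*m
-244 - j(-7) = -244 - (-3 + 3*(-7)) = -244 - (-3 - 21) = -244 - 1*(-24) = -244 + 24 = -220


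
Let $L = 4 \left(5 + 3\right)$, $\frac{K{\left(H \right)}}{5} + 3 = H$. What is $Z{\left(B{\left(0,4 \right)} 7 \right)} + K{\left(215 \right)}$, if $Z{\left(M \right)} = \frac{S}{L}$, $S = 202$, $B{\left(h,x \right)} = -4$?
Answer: $\frac{17061}{16} \approx 1066.3$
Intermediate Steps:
$K{\left(H \right)} = -15 + 5 H$
$L = 32$ ($L = 4 \cdot 8 = 32$)
$Z{\left(M \right)} = \frac{101}{16}$ ($Z{\left(M \right)} = \frac{202}{32} = 202 \cdot \frac{1}{32} = \frac{101}{16}$)
$Z{\left(B{\left(0,4 \right)} 7 \right)} + K{\left(215 \right)} = \frac{101}{16} + \left(-15 + 5 \cdot 215\right) = \frac{101}{16} + \left(-15 + 1075\right) = \frac{101}{16} + 1060 = \frac{17061}{16}$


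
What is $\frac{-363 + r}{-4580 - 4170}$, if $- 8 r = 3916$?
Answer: $\frac{341}{3500} \approx 0.097429$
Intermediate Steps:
$r = - \frac{979}{2}$ ($r = \left(- \frac{1}{8}\right) 3916 = - \frac{979}{2} \approx -489.5$)
$\frac{-363 + r}{-4580 - 4170} = \frac{-363 - \frac{979}{2}}{-4580 - 4170} = - \frac{1705}{2 \left(-8750\right)} = \left(- \frac{1705}{2}\right) \left(- \frac{1}{8750}\right) = \frac{341}{3500}$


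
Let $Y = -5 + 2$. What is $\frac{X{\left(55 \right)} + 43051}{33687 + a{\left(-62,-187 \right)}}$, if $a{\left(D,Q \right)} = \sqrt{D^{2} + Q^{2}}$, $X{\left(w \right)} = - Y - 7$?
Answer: $\frac{1450124289}{1134775156} - \frac{43047 \sqrt{38813}}{1134775156} \approx 1.2704$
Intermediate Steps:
$Y = -3$
$X{\left(w \right)} = -4$ ($X{\left(w \right)} = \left(-1\right) \left(-3\right) - 7 = 3 - 7 = -4$)
$\frac{X{\left(55 \right)} + 43051}{33687 + a{\left(-62,-187 \right)}} = \frac{-4 + 43051}{33687 + \sqrt{\left(-62\right)^{2} + \left(-187\right)^{2}}} = \frac{43047}{33687 + \sqrt{3844 + 34969}} = \frac{43047}{33687 + \sqrt{38813}}$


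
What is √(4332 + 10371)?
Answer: 13*√87 ≈ 121.26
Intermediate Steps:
√(4332 + 10371) = √14703 = 13*√87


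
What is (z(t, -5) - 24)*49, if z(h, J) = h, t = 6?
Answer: -882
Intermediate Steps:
(z(t, -5) - 24)*49 = (6 - 24)*49 = -18*49 = -882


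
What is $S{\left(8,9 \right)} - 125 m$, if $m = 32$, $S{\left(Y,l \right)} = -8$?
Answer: $-4008$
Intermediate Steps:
$S{\left(8,9 \right)} - 125 m = -8 - 4000 = -4008$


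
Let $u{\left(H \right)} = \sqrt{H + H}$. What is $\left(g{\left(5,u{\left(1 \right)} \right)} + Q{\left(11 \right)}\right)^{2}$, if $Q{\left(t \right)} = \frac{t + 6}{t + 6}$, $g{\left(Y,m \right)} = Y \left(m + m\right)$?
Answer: $201 + 20 \sqrt{2} \approx 229.28$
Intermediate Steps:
$u{\left(H \right)} = \sqrt{2} \sqrt{H}$ ($u{\left(H \right)} = \sqrt{2 H} = \sqrt{2} \sqrt{H}$)
$g{\left(Y,m \right)} = 2 Y m$ ($g{\left(Y,m \right)} = Y 2 m = 2 Y m$)
$Q{\left(t \right)} = 1$ ($Q{\left(t \right)} = \frac{6 + t}{6 + t} = 1$)
$\left(g{\left(5,u{\left(1 \right)} \right)} + Q{\left(11 \right)}\right)^{2} = \left(2 \cdot 5 \sqrt{2} \sqrt{1} + 1\right)^{2} = \left(2 \cdot 5 \sqrt{2} \cdot 1 + 1\right)^{2} = \left(2 \cdot 5 \sqrt{2} + 1\right)^{2} = \left(10 \sqrt{2} + 1\right)^{2} = \left(1 + 10 \sqrt{2}\right)^{2}$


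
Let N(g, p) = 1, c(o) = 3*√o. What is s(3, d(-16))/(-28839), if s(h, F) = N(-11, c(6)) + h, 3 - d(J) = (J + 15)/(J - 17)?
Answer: -4/28839 ≈ -0.00013870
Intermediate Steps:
d(J) = 3 - (15 + J)/(-17 + J) (d(J) = 3 - (J + 15)/(J - 17) = 3 - (15 + J)/(-17 + J))
s(h, F) = 1 + h
s(3, d(-16))/(-28839) = (1 + 3)/(-28839) = 4*(-1/28839) = -4/28839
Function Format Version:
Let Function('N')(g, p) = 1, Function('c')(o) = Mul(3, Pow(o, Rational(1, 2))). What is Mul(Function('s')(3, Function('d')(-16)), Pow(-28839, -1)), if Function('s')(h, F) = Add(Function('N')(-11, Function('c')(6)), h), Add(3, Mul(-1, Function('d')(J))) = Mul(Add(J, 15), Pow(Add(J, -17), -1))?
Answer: Rational(-4, 28839) ≈ -0.00013870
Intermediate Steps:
Function('d')(J) = Add(3, Mul(-1, Pow(Add(-17, J), -1), Add(15, J))) (Function('d')(J) = Add(3, Mul(-1, Mul(Add(J, 15), Pow(Add(J, -17), -1)))) = Add(3, Mul(-1, Mul(Add(15, J), Pow(Add(-17, J), -1)))) = Add(3, Mul(-1, Mul(Pow(Add(-17, J), -1), Add(15, J)))) = Add(3, Mul(-1, Pow(Add(-17, J), -1), Add(15, J))))
Function('s')(h, F) = Add(1, h)
Mul(Function('s')(3, Function('d')(-16)), Pow(-28839, -1)) = Mul(Add(1, 3), Pow(-28839, -1)) = Mul(4, Rational(-1, 28839)) = Rational(-4, 28839)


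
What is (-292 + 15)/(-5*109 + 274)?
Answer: 277/271 ≈ 1.0221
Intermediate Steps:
(-292 + 15)/(-5*109 + 274) = -277/(-545 + 274) = -277/(-271) = -277*(-1/271) = 277/271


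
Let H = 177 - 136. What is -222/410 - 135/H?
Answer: -786/205 ≈ -3.8341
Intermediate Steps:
H = 41
-222/410 - 135/H = -222/410 - 135/41 = -222*1/410 - 135*1/41 = -111/205 - 135/41 = -786/205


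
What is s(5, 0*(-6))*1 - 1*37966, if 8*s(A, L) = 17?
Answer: -303711/8 ≈ -37964.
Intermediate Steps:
s(A, L) = 17/8 (s(A, L) = (⅛)*17 = 17/8)
s(5, 0*(-6))*1 - 1*37966 = (17/8)*1 - 1*37966 = 17/8 - 37966 = -303711/8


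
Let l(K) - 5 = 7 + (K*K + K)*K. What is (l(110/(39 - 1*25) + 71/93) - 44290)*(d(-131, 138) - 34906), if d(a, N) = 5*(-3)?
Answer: 419708660501097826/275894451 ≈ 1.5213e+9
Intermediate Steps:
l(K) = 12 + K*(K + K²) (l(K) = 5 + (7 + (K*K + K)*K) = 5 + (7 + (K² + K)*K) = 5 + (7 + (K + K²)*K) = 5 + (7 + K*(K + K²)) = 12 + K*(K + K²))
d(a, N) = -15
(l(110/(39 - 1*25) + 71/93) - 44290)*(d(-131, 138) - 34906) = ((12 + (110/(39 - 1*25) + 71/93)² + (110/(39 - 1*25) + 71/93)³) - 44290)*(-15 - 34906) = ((12 + (110/(39 - 25) + 71*(1/93))² + (110/(39 - 25) + 71*(1/93))³) - 44290)*(-34921) = ((12 + (110/14 + 71/93)² + (110/14 + 71/93)³) - 44290)*(-34921) = ((12 + (110*(1/14) + 71/93)² + (110*(1/14) + 71/93)³) - 44290)*(-34921) = ((12 + (55/7 + 71/93)² + (55/7 + 71/93)³) - 44290)*(-34921) = ((12 + (5612/651)² + (5612/651)³) - 44290)*(-34921) = ((12 + 31494544/423801 + 176747380928/275894451) - 44290)*(-34921) = (200561062484/275894451 - 44290)*(-34921) = -12018804172306/275894451*(-34921) = 419708660501097826/275894451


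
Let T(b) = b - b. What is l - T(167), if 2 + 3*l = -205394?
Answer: -205396/3 ≈ -68465.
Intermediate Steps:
l = -205396/3 (l = -⅔ + (⅓)*(-205394) = -⅔ - 205394/3 = -205396/3 ≈ -68465.)
T(b) = 0
l - T(167) = -205396/3 - 1*0 = -205396/3 + 0 = -205396/3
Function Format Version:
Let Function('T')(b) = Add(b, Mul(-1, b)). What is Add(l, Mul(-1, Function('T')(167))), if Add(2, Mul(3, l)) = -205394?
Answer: Rational(-205396, 3) ≈ -68465.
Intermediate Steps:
l = Rational(-205396, 3) (l = Add(Rational(-2, 3), Mul(Rational(1, 3), -205394)) = Add(Rational(-2, 3), Rational(-205394, 3)) = Rational(-205396, 3) ≈ -68465.)
Function('T')(b) = 0
Add(l, Mul(-1, Function('T')(167))) = Add(Rational(-205396, 3), Mul(-1, 0)) = Add(Rational(-205396, 3), 0) = Rational(-205396, 3)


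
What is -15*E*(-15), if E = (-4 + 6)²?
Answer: 900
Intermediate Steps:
E = 4 (E = 2² = 4)
-15*E*(-15) = -15*4*(-15) = -60*(-15) = 900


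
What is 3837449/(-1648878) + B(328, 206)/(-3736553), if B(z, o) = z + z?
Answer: -4330991615/1860803394 ≈ -2.3275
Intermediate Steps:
B(z, o) = 2*z
3837449/(-1648878) + B(328, 206)/(-3736553) = 3837449/(-1648878) + (2*328)/(-3736553) = 3837449*(-1/1648878) + 656*(-1/3736553) = -1159/498 - 656/3736553 = -4330991615/1860803394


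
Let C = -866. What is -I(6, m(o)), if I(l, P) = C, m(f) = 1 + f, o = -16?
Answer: 866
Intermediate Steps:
I(l, P) = -866
-I(6, m(o)) = -1*(-866) = 866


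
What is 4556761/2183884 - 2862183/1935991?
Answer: 2571172626379/4227979769044 ≈ 0.60813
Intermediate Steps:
4556761/2183884 - 2862183/1935991 = 2571172626379/4227979769044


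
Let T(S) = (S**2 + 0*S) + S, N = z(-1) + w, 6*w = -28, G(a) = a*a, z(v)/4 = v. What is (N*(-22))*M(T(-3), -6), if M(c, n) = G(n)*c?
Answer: 41184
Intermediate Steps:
z(v) = 4*v
G(a) = a**2
w = -14/3 (w = (1/6)*(-28) = -14/3 ≈ -4.6667)
N = -26/3 (N = 4*(-1) - 14/3 = -4 - 14/3 = -26/3 ≈ -8.6667)
T(S) = S + S**2 (T(S) = (S**2 + 0) + S = S**2 + S = S + S**2)
M(c, n) = c*n**2 (M(c, n) = n**2*c = c*n**2)
(N*(-22))*M(T(-3), -6) = (-26/3*(-22))*(-3*(1 - 3)*(-6)**2) = 572*(-3*(-2)*36)/3 = 572*(6*36)/3 = (572/3)*216 = 41184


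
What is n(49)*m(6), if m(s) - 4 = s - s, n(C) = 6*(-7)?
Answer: -168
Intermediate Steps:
n(C) = -42
m(s) = 4 (m(s) = 4 + (s - s) = 4 + 0 = 4)
n(49)*m(6) = -42*4 = -168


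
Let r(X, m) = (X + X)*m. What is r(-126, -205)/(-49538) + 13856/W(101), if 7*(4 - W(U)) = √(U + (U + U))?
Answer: 67254631514/11913889 + 96992*√303/481 ≈ 9155.1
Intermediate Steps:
W(U) = 4 - √3*√U/7 (W(U) = 4 - √(U + (U + U))/7 = 4 - √(U + 2*U)/7 = 4 - √3*√U/7)
r(X, m) = 2*X*m (r(X, m) = (2*X)*m = 2*X*m)
r(-126, -205)/(-49538) + 13856/W(101) = (2*(-126)*(-205))/(-49538) + 13856/(4 - √3*√101/7) = 51660*(-1/49538) + 13856/(4 - √303/7) = -25830/24769 + 13856/(4 - √303/7)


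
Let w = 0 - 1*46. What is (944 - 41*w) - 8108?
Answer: -5278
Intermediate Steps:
w = -46 (w = 0 - 46 = -46)
(944 - 41*w) - 8108 = (944 - 41*(-46)) - 8108 = (944 - 1*(-1886)) - 8108 = (944 + 1886) - 8108 = 2830 - 8108 = -5278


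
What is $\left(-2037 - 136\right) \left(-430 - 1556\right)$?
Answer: $4315578$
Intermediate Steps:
$\left(-2037 - 136\right) \left(-430 - 1556\right) = \left(-2173\right) \left(-1986\right) = 4315578$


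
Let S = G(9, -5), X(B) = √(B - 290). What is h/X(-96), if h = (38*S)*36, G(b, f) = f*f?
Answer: -17100*I*√386/193 ≈ -1740.7*I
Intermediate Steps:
X(B) = √(-290 + B)
G(b, f) = f²
S = 25 (S = (-5)² = 25)
h = 34200 (h = (38*25)*36 = 950*36 = 34200)
h/X(-96) = 34200/(√(-290 - 96)) = 34200/(√(-386)) = 34200/((I*√386)) = 34200*(-I*√386/386) = -17100*I*√386/193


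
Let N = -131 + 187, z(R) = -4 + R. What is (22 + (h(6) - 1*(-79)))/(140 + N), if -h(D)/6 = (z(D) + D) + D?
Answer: 17/196 ≈ 0.086735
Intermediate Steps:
N = 56
h(D) = 24 - 18*D (h(D) = -6*(((-4 + D) + D) + D) = -6*((-4 + 2*D) + D) = -6*(-4 + 3*D) = 24 - 18*D)
(22 + (h(6) - 1*(-79)))/(140 + N) = (22 + ((24 - 18*6) - 1*(-79)))/(140 + 56) = (22 + ((24 - 108) + 79))/196 = (22 + (-84 + 79))*(1/196) = (22 - 5)*(1/196) = 17*(1/196) = 17/196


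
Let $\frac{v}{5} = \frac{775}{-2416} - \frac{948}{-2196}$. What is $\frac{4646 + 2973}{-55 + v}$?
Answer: $- \frac{3368573232}{24071845} \approx -139.94$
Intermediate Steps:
$v = \frac{245195}{442128}$ ($v = 5 \left(\frac{775}{-2416} - \frac{948}{-2196}\right) = 5 \left(775 \left(- \frac{1}{2416}\right) - - \frac{79}{183}\right) = 5 \left(- \frac{775}{2416} + \frac{79}{183}\right) = 5 \cdot \frac{49039}{442128} = \frac{245195}{442128} \approx 0.55458$)
$\frac{4646 + 2973}{-55 + v} = \frac{4646 + 2973}{-55 + \frac{245195}{442128}} = \frac{7619}{- \frac{24071845}{442128}} = 7619 \left(- \frac{442128}{24071845}\right) = - \frac{3368573232}{24071845}$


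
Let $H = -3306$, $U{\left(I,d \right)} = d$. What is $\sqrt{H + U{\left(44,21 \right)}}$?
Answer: $3 i \sqrt{365} \approx 57.315 i$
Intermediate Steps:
$\sqrt{H + U{\left(44,21 \right)}} = \sqrt{-3306 + 21} = \sqrt{-3285} = 3 i \sqrt{365}$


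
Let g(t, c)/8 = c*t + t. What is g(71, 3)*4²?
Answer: 36352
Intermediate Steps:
g(t, c) = 8*t + 8*c*t (g(t, c) = 8*(c*t + t) = 8*(t + c*t) = 8*t + 8*c*t)
g(71, 3)*4² = (8*71*(1 + 3))*4² = (8*71*4)*16 = 2272*16 = 36352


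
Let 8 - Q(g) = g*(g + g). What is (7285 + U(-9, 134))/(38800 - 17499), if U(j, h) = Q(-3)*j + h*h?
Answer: 25331/21301 ≈ 1.1892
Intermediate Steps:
Q(g) = 8 - 2*g² (Q(g) = 8 - g*(g + g) = 8 - g*2*g = 8 - 2*g²)
U(j, h) = h² - 10*j (U(j, h) = (8 - 2*(-3)²)*j + h*h = (8 - 2*9)*j + h² = (8 - 18)*j + h² = -10*j + h² = h² - 10*j)
(7285 + U(-9, 134))/(38800 - 17499) = (7285 + (134² - 10*(-9)))/(38800 - 17499) = (7285 + (17956 + 90))/21301 = (7285 + 18046)*(1/21301) = 25331*(1/21301) = 25331/21301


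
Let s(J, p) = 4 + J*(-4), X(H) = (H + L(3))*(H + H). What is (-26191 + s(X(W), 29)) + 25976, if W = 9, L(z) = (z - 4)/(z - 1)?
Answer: -823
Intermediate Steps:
L(z) = (-4 + z)/(-1 + z)
X(H) = 2*H*(-1/2 + H) (X(H) = (H + (-4 + 3)/(-1 + 3))*(H + H) = (H - 1/2)*(2*H) = (-1/2 + H)*(2*H) = 2*H*(-1/2 + H))
s(J, p) = 4 - 4*J
(-26191 + s(X(W), 29)) + 25976 = (-26191 + (4 - 36*(-1 + 2*9))) + 25976 = (-26191 + (4 - 36*(-1 + 18))) + 25976 = (-26191 + (4 - 36*17)) + 25976 = (-26191 + (4 - 4*153)) + 25976 = (-26191 + (4 - 612)) + 25976 = (-26191 - 608) + 25976 = -26799 + 25976 = -823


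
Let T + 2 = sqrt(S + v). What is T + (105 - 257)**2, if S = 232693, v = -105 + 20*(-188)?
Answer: 23102 + 2*sqrt(57207) ≈ 23580.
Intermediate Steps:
v = -3865 (v = -105 - 3760 = -3865)
T = -2 + 2*sqrt(57207) (T = -2 + sqrt(232693 - 3865) = -2 + sqrt(228828) = -2 + 2*sqrt(57207) ≈ 476.36)
T + (105 - 257)**2 = (-2 + 2*sqrt(57207)) + (105 - 257)**2 = (-2 + 2*sqrt(57207)) + (-152)**2 = (-2 + 2*sqrt(57207)) + 23104 = 23102 + 2*sqrt(57207)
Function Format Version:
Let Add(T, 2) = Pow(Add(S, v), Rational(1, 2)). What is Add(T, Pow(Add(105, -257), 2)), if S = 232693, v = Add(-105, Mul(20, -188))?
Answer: Add(23102, Mul(2, Pow(57207, Rational(1, 2)))) ≈ 23580.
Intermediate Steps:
v = -3865 (v = Add(-105, -3760) = -3865)
T = Add(-2, Mul(2, Pow(57207, Rational(1, 2)))) (T = Add(-2, Pow(Add(232693, -3865), Rational(1, 2))) = Add(-2, Pow(228828, Rational(1, 2))) = Add(-2, Mul(2, Pow(57207, Rational(1, 2)))) ≈ 476.36)
Add(T, Pow(Add(105, -257), 2)) = Add(Add(-2, Mul(2, Pow(57207, Rational(1, 2)))), Pow(Add(105, -257), 2)) = Add(Add(-2, Mul(2, Pow(57207, Rational(1, 2)))), Pow(-152, 2)) = Add(Add(-2, Mul(2, Pow(57207, Rational(1, 2)))), 23104) = Add(23102, Mul(2, Pow(57207, Rational(1, 2))))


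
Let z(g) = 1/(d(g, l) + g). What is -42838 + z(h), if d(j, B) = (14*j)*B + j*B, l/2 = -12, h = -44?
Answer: -676669047/15796 ≈ -42838.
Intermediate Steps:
l = -24 (l = 2*(-12) = -24)
d(j, B) = 15*B*j (d(j, B) = 14*B*j + B*j = 15*B*j)
z(g) = -1/(359*g) (z(g) = 1/(15*(-24)*g + g) = 1/(-360*g + g) = 1/(-359*g) = -1/(359*g))
-42838 + z(h) = -42838 - 1/359/(-44) = -42838 - 1/359*(-1/44) = -42838 + 1/15796 = -676669047/15796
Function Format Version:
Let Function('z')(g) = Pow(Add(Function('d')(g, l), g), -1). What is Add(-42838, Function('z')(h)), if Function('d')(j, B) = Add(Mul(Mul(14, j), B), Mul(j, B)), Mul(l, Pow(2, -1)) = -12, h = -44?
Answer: Rational(-676669047, 15796) ≈ -42838.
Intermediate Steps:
l = -24 (l = Mul(2, -12) = -24)
Function('d')(j, B) = Mul(15, B, j) (Function('d')(j, B) = Add(Mul(14, B, j), Mul(B, j)) = Mul(15, B, j))
Function('z')(g) = Mul(Rational(-1, 359), Pow(g, -1)) (Function('z')(g) = Pow(Add(Mul(15, -24, g), g), -1) = Pow(Add(Mul(-360, g), g), -1) = Pow(Mul(-359, g), -1) = Mul(Rational(-1, 359), Pow(g, -1)))
Add(-42838, Function('z')(h)) = Add(-42838, Mul(Rational(-1, 359), Pow(-44, -1))) = Add(-42838, Mul(Rational(-1, 359), Rational(-1, 44))) = Add(-42838, Rational(1, 15796)) = Rational(-676669047, 15796)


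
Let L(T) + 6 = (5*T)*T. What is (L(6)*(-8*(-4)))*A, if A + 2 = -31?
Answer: -183744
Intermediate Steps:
A = -33 (A = -2 - 31 = -33)
L(T) = -6 + 5*T**2 (L(T) = -6 + (5*T)*T = -6 + 5*T**2)
(L(6)*(-8*(-4)))*A = ((-6 + 5*6**2)*(-8*(-4)))*(-33) = ((-6 + 5*36)*32)*(-33) = ((-6 + 180)*32)*(-33) = (174*32)*(-33) = 5568*(-33) = -183744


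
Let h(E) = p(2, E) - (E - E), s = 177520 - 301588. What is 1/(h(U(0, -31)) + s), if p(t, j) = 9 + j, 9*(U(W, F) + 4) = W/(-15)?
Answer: -1/124063 ≈ -8.0604e-6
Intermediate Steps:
U(W, F) = -4 - W/135 (U(W, F) = -4 + (W/(-15))/9 = -4 + (W*(-1/15))/9 = -4 + (-W/15)/9 = -4 - W/135)
s = -124068
h(E) = 9 + E (h(E) = (9 + E) - (E - E) = (9 + E) - 1*0 = (9 + E) + 0 = 9 + E)
1/(h(U(0, -31)) + s) = 1/((9 + (-4 - 1/135*0)) - 124068) = 1/((9 + (-4 + 0)) - 124068) = 1/((9 - 4) - 124068) = 1/(5 - 124068) = 1/(-124063) = -1/124063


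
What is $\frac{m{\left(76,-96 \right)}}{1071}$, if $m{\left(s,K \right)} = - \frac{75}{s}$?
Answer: $- \frac{25}{27132} \approx -0.00092142$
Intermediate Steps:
$\frac{m{\left(76,-96 \right)}}{1071} = \frac{\left(-75\right) \frac{1}{76}}{1071} = \left(-75\right) \frac{1}{76} \cdot \frac{1}{1071} = \left(- \frac{75}{76}\right) \frac{1}{1071} = - \frac{25}{27132}$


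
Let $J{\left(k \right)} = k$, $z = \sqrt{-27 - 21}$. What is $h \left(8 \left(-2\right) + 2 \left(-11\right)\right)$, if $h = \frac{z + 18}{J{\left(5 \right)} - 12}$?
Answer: $\frac{684}{7} + \frac{152 i \sqrt{3}}{7} \approx 97.714 + 37.61 i$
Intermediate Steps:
$z = 4 i \sqrt{3}$ ($z = \sqrt{-48} = 4 i \sqrt{3} \approx 6.9282 i$)
$h = - \frac{18}{7} - \frac{4 i \sqrt{3}}{7}$ ($h = \frac{4 i \sqrt{3} + 18}{5 - 12} = \frac{18 + 4 i \sqrt{3}}{-7} = \left(18 + 4 i \sqrt{3}\right) \left(- \frac{1}{7}\right) = - \frac{18}{7} - \frac{4 i \sqrt{3}}{7} \approx -2.5714 - 0.98974 i$)
$h \left(8 \left(-2\right) + 2 \left(-11\right)\right) = \left(- \frac{18}{7} - \frac{4 i \sqrt{3}}{7}\right) \left(8 \left(-2\right) + 2 \left(-11\right)\right) = \left(- \frac{18}{7} - \frac{4 i \sqrt{3}}{7}\right) \left(-16 - 22\right) = \left(- \frac{18}{7} - \frac{4 i \sqrt{3}}{7}\right) \left(-38\right) = \frac{684}{7} + \frac{152 i \sqrt{3}}{7}$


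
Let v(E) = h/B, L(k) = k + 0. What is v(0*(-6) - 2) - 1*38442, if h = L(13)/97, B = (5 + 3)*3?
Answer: -89492963/2328 ≈ -38442.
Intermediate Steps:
L(k) = k
B = 24 (B = 8*3 = 24)
h = 13/97 ≈ 0.13402
v(E) = 13/2328 (v(E) = (13/97)/24 = (13/97)*(1/24) = 13/2328)
v(0*(-6) - 2) - 1*38442 = 13/2328 - 1*38442 = 13/2328 - 38442 = -89492963/2328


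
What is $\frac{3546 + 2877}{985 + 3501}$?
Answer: $\frac{6423}{4486} \approx 1.4318$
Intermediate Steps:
$\frac{3546 + 2877}{985 + 3501} = \frac{6423}{4486}$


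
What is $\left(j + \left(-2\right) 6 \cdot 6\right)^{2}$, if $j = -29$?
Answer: $10201$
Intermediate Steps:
$\left(j + \left(-2\right) 6 \cdot 6\right)^{2} = \left(-29 + \left(-2\right) 6 \cdot 6\right)^{2} = \left(-29 - 72\right)^{2} = \left(-101\right)^{2} = 10201$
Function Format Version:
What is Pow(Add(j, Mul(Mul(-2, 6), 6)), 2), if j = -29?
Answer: 10201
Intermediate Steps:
Pow(Add(j, Mul(Mul(-2, 6), 6)), 2) = Pow(Add(-29, Mul(Mul(-2, 6), 6)), 2) = Pow(Add(-29, Mul(-12, 6)), 2) = Pow(Add(-29, -72), 2) = Pow(-101, 2) = 10201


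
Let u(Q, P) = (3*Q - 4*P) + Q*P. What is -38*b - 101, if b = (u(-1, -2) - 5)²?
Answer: -253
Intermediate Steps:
u(Q, P) = -4*P + 3*Q + P*Q (u(Q, P) = (-4*P + 3*Q) + P*Q = -4*P + 3*Q + P*Q)
b = 4 (b = ((-4*(-2) + 3*(-1) - 2*(-1)) - 5)² = ((8 - 3 + 2) - 5)² = (7 - 5)² = 2² = 4)
-38*b - 101 = -38*4 - 101 = -152 - 101 = -253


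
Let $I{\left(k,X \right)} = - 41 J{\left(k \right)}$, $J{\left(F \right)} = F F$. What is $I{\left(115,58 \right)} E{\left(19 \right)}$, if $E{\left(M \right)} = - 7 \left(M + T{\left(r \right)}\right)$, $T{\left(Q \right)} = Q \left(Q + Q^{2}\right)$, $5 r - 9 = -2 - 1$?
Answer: $\frac{420701533}{5} \approx 8.414 \cdot 10^{7}$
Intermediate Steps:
$r = \frac{6}{5}$ ($r = \frac{9}{5} + \frac{-2 - 1}{5} = \frac{9}{5} + \frac{1}{5} \left(-3\right) = \frac{9}{5} - \frac{3}{5} = \frac{6}{5} \approx 1.2$)
$J{\left(F \right)} = F^{2}$
$E{\left(M \right)} = - \frac{2772}{125} - 7 M$ ($E{\left(M \right)} = - 7 \left(M + \left(\frac{6}{5}\right)^{2} \left(1 + \frac{6}{5}\right)\right) = - 7 \left(M + \frac{36}{25} \cdot \frac{11}{5}\right) = - 7 \left(M + \frac{396}{125}\right) = - 7 \left(\frac{396}{125} + M\right) = - \frac{2772}{125} - 7 M$)
$I{\left(k,X \right)} = - 41 k^{2}$
$I{\left(115,58 \right)} E{\left(19 \right)} = - 41 \cdot 115^{2} \left(- \frac{2772}{125} - 133\right) = \left(-41\right) 13225 \left(- \frac{2772}{125} - 133\right) = \left(-542225\right) \left(- \frac{19397}{125}\right) = \frac{420701533}{5}$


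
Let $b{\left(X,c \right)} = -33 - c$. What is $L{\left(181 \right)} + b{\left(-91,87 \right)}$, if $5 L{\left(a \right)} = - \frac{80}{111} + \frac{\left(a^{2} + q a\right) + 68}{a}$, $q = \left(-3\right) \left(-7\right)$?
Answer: $- \frac{1600630}{20091} \approx -79.669$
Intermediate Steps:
$q = 21$
$L{\left(a \right)} = - \frac{16}{111} + \frac{68 + a^{2} + 21 a}{5 a}$ ($L{\left(a \right)} = \frac{- \frac{80}{111} + \frac{\left(a^{2} + 21 a\right) + 68}{a}}{5} = \frac{\left(-80\right) \frac{1}{111} + \frac{68 + a^{2} + 21 a}{a}}{5} = \frac{- \frac{80}{111} + \frac{68 + a^{2} + 21 a}{a}}{5} = - \frac{16}{111} + \frac{68 + a^{2} + 21 a}{5 a}$)
$L{\left(181 \right)} + b{\left(-91,87 \right)} = \frac{7548 + 181 \left(2251 + 111 \cdot 181\right)}{555 \cdot 181} - 120 = \frac{1}{555} \cdot \frac{1}{181} \left(7548 + 181 \left(2251 + 20091\right)\right) - 120 = \frac{1}{555} \cdot \frac{1}{181} \left(7548 + 181 \cdot 22342\right) - 120 = \frac{1}{555} \cdot \frac{1}{181} \left(7548 + 4043902\right) - 120 = \frac{1}{555} \cdot \frac{1}{181} \cdot 4051450 - 120 = \frac{810290}{20091} - 120 = - \frac{1600630}{20091}$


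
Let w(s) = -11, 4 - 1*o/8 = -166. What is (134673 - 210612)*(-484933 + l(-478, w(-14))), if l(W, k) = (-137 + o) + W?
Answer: 36768752532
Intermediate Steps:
o = 1360 (o = 32 - 8*(-166) = 32 + 1328 = 1360)
l(W, k) = 1223 + W (l(W, k) = (-137 + 1360) + W = 1223 + W)
(134673 - 210612)*(-484933 + l(-478, w(-14))) = (134673 - 210612)*(-484933 + (1223 - 478)) = -75939*(-484933 + 745) = -75939*(-484188) = 36768752532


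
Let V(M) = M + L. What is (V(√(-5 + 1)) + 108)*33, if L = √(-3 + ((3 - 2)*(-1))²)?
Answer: 3564 + 66*I + 33*I*√2 ≈ 3564.0 + 112.67*I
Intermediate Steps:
L = I*√2 (L = √(-3 + (1*(-1))²) = √(-3 + (-1)²) = √(-3 + 1) = √(-2) = I*√2 ≈ 1.4142*I)
V(M) = M + I*√2
(V(√(-5 + 1)) + 108)*33 = ((√(-5 + 1) + I*√2) + 108)*33 = ((√(-4) + I*√2) + 108)*33 = ((2*I + I*√2) + 108)*33 = (108 + 2*I + I*√2)*33 = 3564 + 66*I + 33*I*√2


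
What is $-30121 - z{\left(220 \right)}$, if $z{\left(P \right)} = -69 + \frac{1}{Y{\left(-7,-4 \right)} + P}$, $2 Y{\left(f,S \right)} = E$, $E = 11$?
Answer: $- \frac{13553454}{451} \approx -30052.0$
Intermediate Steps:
$Y{\left(f,S \right)} = \frac{11}{2}$ ($Y{\left(f,S \right)} = \frac{1}{2} \cdot 11 = \frac{11}{2}$)
$z{\left(P \right)} = -69 + \frac{1}{\frac{11}{2} + P}$
$-30121 - z{\left(220 \right)} = -30121 - \frac{-757 - 30360}{11 + 2 \cdot 220} = -30121 - \frac{-757 - 30360}{11 + 440} = -30121 - \frac{1}{451} \left(-31117\right) = -30121 - - \frac{31117}{451} = -30121 + \frac{31117}{451} = - \frac{13553454}{451}$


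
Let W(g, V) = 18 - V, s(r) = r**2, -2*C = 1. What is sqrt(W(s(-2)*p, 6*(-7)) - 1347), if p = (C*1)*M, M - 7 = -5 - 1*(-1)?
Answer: 3*I*sqrt(143) ≈ 35.875*I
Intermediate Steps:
C = -1/2 (C = -1/2*1 = -1/2 ≈ -0.50000)
M = 3 (M = 7 + (-5 - 1*(-1)) = 7 + (-5 + 1) = 7 - 4 = 3)
p = -3/2 (p = -1/2*1*3 = -1/2*3 = -3/2 ≈ -1.5000)
sqrt(W(s(-2)*p, 6*(-7)) - 1347) = sqrt((18 - 6*(-7)) - 1347) = sqrt((18 - 1*(-42)) - 1347) = sqrt((18 + 42) - 1347) = sqrt(60 - 1347) = sqrt(-1287) = 3*I*sqrt(143)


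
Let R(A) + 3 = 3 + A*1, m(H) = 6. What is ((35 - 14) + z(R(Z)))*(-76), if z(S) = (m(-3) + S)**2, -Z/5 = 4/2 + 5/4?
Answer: -38323/4 ≈ -9580.8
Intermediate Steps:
Z = -65/4 (Z = -5*(4/2 + 5/4) = -5*(4*(1/2) + 5*(1/4)) = -5*(2 + 5/4) = -5*13/4 = -65/4 ≈ -16.250)
R(A) = A (R(A) = -3 + (3 + A*1) = -3 + (3 + A) = A)
z(S) = (6 + S)**2
((35 - 14) + z(R(Z)))*(-76) = ((35 - 14) + (6 - 65/4)**2)*(-76) = (21 + (-41/4)**2)*(-76) = (21 + 1681/16)*(-76) = (2017/16)*(-76) = -38323/4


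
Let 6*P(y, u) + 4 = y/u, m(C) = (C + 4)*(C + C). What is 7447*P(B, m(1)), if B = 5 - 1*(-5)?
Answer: -7447/2 ≈ -3723.5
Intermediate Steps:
B = 10 (B = 5 + 5 = 10)
m(C) = 2*C*(4 + C) (m(C) = (4 + C)*(2*C) = 2*C*(4 + C))
P(y, u) = -⅔ + y/(6*u) (P(y, u) = -⅔ + (y/u)/6 = -⅔ + y/(6*u))
7447*P(B, m(1)) = 7447*((10 - 8*(4 + 1))/(6*((2*1*(4 + 1))))) = 7447*((10 - 8*5)/(6*((2*1*5)))) = 7447*((⅙)*(10 - 4*10)/10) = 7447*((⅙)*(⅒)*(10 - 40)) = 7447*((⅙)*(⅒)*(-30)) = 7447*(-½) = -7447/2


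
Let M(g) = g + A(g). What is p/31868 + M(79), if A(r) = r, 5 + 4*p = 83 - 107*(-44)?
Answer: 10072681/63736 ≈ 158.04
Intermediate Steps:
p = 2393/2 (p = -5/4 + (83 - 107*(-44))/4 = -5/4 + (83 + 4708)/4 = -5/4 + (¼)*4791 = -5/4 + 4791/4 = 2393/2 ≈ 1196.5)
M(g) = 2*g (M(g) = g + g = 2*g)
p/31868 + M(79) = (2393/2)/31868 + 2*79 = (2393/2)*(1/31868) + 158 = 2393/63736 + 158 = 10072681/63736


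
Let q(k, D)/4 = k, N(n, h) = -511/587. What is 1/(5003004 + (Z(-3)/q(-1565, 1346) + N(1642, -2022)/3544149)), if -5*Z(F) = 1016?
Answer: 2325607285425/11635022626899206561 ≈ 1.9988e-7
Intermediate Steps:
N(n, h) = -511/587 (N(n, h) = -511*1/587 = -511/587)
Z(F) = -1016/5 (Z(F) = -⅕*1016 = -1016/5)
q(k, D) = 4*k
1/(5003004 + (Z(-3)/q(-1565, 1346) + N(1642, -2022)/3544149)) = 1/(5003004 + (-1016/(5*(4*(-1565))) - 511/587/3544149)) = 1/(5003004 + (-1016/5/(-6260) - 511/587*1/3544149)) = 1/(5003004 + (-1016/5*(-1/6260) - 73/297202209)) = 1/(5003004 + (254/7825 - 73/297202209)) = 1/(5003004 + 75488789861/2325607285425) = 1/(11635022626899206561/2325607285425) = 2325607285425/11635022626899206561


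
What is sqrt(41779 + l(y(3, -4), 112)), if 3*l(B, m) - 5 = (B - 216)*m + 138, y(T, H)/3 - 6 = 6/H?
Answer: 20*sqrt(771)/3 ≈ 185.11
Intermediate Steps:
y(T, H) = 18 + 18/H (y(T, H) = 18 + 3*(6/H) = 18 + 18/H)
l(B, m) = 143/3 + m*(-216 + B)/3 (l(B, m) = 5/3 + ((B - 216)*m + 138)/3 = 5/3 + ((-216 + B)*m + 138)/3 = 5/3 + (m*(-216 + B) + 138)/3 = 5/3 + (138 + m*(-216 + B))/3 = 5/3 + (46 + m*(-216 + B)/3) = 143/3 + m*(-216 + B)/3)
sqrt(41779 + l(y(3, -4), 112)) = sqrt(41779 + (143/3 - 72*112 + (1/3)*(18 + 18/(-4))*112)) = sqrt(41779 + (143/3 - 8064 + (1/3)*(18 + 18*(-1/4))*112)) = sqrt(41779 + (143/3 - 8064 + (1/3)*(18 - 9/2)*112)) = sqrt(41779 + (143/3 - 8064 + (1/3)*(27/2)*112)) = sqrt(41779 + (143/3 - 8064 + 504)) = sqrt(41779 - 22537/3) = sqrt(102800/3) = 20*sqrt(771)/3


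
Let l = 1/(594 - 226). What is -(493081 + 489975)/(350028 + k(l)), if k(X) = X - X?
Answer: -245764/87507 ≈ -2.8085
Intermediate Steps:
l = 1/368 ≈ 0.0027174
k(X) = 0
-(493081 + 489975)/(350028 + k(l)) = -(493081 + 489975)/(350028 + 0) = -983056/350028 = -1*245764/87507 = -245764/87507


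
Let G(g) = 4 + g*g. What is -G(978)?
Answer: -956488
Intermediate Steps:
G(g) = 4 + g**2
-G(978) = -(4 + 978**2) = -(4 + 956484) = -1*956488 = -956488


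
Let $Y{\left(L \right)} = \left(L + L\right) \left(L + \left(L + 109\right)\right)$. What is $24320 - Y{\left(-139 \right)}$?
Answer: $-22662$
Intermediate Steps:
$Y{\left(L \right)} = 2 L \left(109 + 2 L\right)$ ($Y{\left(L \right)} = 2 L \left(L + \left(109 + L\right)\right) = 2 L \left(109 + 2 L\right)$)
$24320 - Y{\left(-139 \right)} = 24320 - 2 \left(-139\right) \left(109 + 2 \left(-139\right)\right) = 24320 - 2 \left(-139\right) \left(109 - 278\right) = 24320 - 2 \left(-139\right) \left(-169\right) = 24320 - 46982 = -22662$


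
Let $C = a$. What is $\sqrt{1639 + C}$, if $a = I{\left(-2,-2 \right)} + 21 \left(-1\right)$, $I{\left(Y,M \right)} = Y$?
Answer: $4 \sqrt{101} \approx 40.2$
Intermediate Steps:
$a = -23$ ($a = -2 + 21 \left(-1\right) = -2 - 21 = -23$)
$C = -23$
$\sqrt{1639 + C} = \sqrt{1639 - 23} = \sqrt{1616} = 4 \sqrt{101}$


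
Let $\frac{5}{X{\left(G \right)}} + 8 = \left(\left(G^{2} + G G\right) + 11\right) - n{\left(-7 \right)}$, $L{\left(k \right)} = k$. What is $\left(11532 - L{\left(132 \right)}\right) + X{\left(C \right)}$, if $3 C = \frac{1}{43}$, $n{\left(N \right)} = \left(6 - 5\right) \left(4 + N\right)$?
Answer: $\frac{1138350405}{99848} \approx 11401.0$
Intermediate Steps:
$n{\left(N \right)} = 4 + N$ ($n{\left(N \right)} = 1 \left(4 + N\right) = 4 + N$)
$C = \frac{1}{129}$ ($C = \frac{1}{3 \cdot 43} = \frac{1}{3} \cdot \frac{1}{43} = \frac{1}{129} \approx 0.0077519$)
$X{\left(G \right)} = \frac{5}{6 + 2 G^{2}}$ ($X{\left(G \right)} = \frac{5}{-8 - \left(-14 - G^{2} - G G\right)} = \frac{5}{-8 + \left(\left(\left(G^{2} + G^{2}\right) + 11\right) - -3\right)} = \frac{5}{-8 + \left(\left(2 G^{2} + 11\right) + 3\right)} = \frac{5}{-8 + \left(\left(11 + 2 G^{2}\right) + 3\right)} = \frac{5}{-8 + \left(14 + 2 G^{2}\right)} = \frac{5}{6 + 2 G^{2}}$)
$\left(11532 - L{\left(132 \right)}\right) + X{\left(C \right)} = \left(11532 - 132\right) + \frac{5}{2 \left(3 + \left(\frac{1}{129}\right)^{2}\right)} = \left(11532 - 132\right) + \frac{5}{2 \left(3 + \frac{1}{16641}\right)} = 11400 + \frac{5}{2 \cdot \frac{49924}{16641}} = 11400 + \frac{5}{2} \cdot \frac{16641}{49924} = 11400 + \frac{83205}{99848} = \frac{1138350405}{99848}$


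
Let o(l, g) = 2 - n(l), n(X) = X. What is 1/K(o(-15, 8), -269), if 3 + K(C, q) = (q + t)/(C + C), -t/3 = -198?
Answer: 34/223 ≈ 0.15247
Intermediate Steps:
t = 594 (t = -3*(-198) = 594)
o(l, g) = 2 - l
K(C, q) = -3 + (594 + q)/(2*C) (K(C, q) = -3 + (q + 594)/(C + C) = -3 + (594 + q)/((2*C)) = -3 + (594 + q)*(1/(2*C)) = -3 + (594 + q)/(2*C))
1/K(o(-15, 8), -269) = 1/((594 - 269 - 6*(2 - 1*(-15)))/(2*(2 - 1*(-15)))) = 1/((594 - 269 - 6*(2 + 15))/(2*(2 + 15))) = 1/((½)*(594 - 269 - 6*17)/17) = 1/((½)*(1/17)*(594 - 269 - 102)) = 1/((½)*(1/17)*223) = 1/(223/34) = 34/223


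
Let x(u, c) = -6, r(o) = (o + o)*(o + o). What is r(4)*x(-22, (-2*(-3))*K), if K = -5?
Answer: -384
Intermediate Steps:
r(o) = 4*o² (r(o) = (2*o)*(2*o) = 4*o²)
r(4)*x(-22, (-2*(-3))*K) = (4*4²)*(-6) = (4*16)*(-6) = 64*(-6) = -384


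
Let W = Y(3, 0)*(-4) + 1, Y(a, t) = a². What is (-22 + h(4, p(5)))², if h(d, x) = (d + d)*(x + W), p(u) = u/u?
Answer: 86436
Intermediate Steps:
p(u) = 1
W = -35 (W = 3²*(-4) + 1 = 9*(-4) + 1 = -36 + 1 = -35)
h(d, x) = 2*d*(-35 + x) (h(d, x) = (d + d)*(x - 35) = (2*d)*(-35 + x) = 2*d*(-35 + x))
(-22 + h(4, p(5)))² = (-22 + 2*4*(-35 + 1))² = (-22 + 2*4*(-34))² = (-22 - 272)² = (-294)² = 86436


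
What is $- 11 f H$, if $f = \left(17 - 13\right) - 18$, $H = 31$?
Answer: $4774$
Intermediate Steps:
$f = -14$ ($f = 4 - 18 = -14$)
$- 11 f H = \left(-11\right) \left(-14\right) 31 = 154 \cdot 31 = 4774$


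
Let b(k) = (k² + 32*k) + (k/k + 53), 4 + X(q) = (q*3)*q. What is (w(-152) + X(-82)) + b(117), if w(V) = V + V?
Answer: 37351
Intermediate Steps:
w(V) = 2*V
X(q) = -4 + 3*q² (X(q) = -4 + (q*3)*q = -4 + (3*q)*q = -4 + 3*q²)
b(k) = 54 + k² + 32*k (b(k) = (k² + 32*k) + (1 + 53) = (k² + 32*k) + 54 = 54 + k² + 32*k)
(w(-152) + X(-82)) + b(117) = (2*(-152) + (-4 + 3*(-82)²)) + (54 + 117² + 32*117) = (-304 + (-4 + 3*6724)) + (54 + 13689 + 3744) = (-304 + (-4 + 20172)) + 17487 = (-304 + 20168) + 17487 = 19864 + 17487 = 37351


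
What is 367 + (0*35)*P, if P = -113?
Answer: 367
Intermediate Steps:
367 + (0*35)*P = 367 + (0*35)*(-113) = 367 + 0*(-113) = 367 + 0 = 367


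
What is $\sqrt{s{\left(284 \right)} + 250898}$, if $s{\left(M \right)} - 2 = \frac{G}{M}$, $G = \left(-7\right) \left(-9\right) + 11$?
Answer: $\frac{\sqrt{5059152854}}{142} \approx 500.9$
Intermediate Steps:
$G = 74$ ($G = 63 + 11 = 74$)
$s{\left(M \right)} = 2 + \frac{74}{M}$
$\sqrt{s{\left(284 \right)} + 250898} = \sqrt{\left(2 + \frac{74}{284}\right) + 250898} = \sqrt{\left(2 + 74 \cdot \frac{1}{284}\right) + 250898} = \sqrt{\left(2 + \frac{37}{142}\right) + 250898} = \sqrt{\frac{321}{142} + 250898} = \sqrt{\frac{35627837}{142}} = \frac{\sqrt{5059152854}}{142}$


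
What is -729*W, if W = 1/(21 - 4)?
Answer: -729/17 ≈ -42.882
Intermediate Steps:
W = 1/17 ≈ 0.058824
-729*W = -729*1/17 = -729/17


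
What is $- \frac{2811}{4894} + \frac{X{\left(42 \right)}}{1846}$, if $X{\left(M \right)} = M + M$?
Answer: $- \frac{2389005}{4517162} \approx -0.52887$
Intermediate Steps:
$X{\left(M \right)} = 2 M$
$- \frac{2811}{4894} + \frac{X{\left(42 \right)}}{1846} = - \frac{2811}{4894} + \frac{2 \cdot 42}{1846} = \left(-2811\right) \frac{1}{4894} + 84 \cdot \frac{1}{1846} = - \frac{2811}{4894} + \frac{42}{923} = - \frac{2389005}{4517162}$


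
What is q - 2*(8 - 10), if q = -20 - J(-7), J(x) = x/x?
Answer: -17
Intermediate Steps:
J(x) = 1
q = -21 (q = -20 - 1*1 = -20 - 1 = -21)
q - 2*(8 - 10) = -21 - 2*(8 - 10) = -21 - 2*(-2) = -21 + 4 = -17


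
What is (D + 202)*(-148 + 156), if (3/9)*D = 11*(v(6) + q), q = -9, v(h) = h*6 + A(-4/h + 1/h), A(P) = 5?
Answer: 10064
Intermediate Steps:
v(h) = 5 + 6*h (v(h) = h*6 + 5 = 6*h + 5 = 5 + 6*h)
D = 1056 (D = 3*(11*((5 + 6*6) - 9)) = 3*(11*((5 + 36) - 9)) = 3*(11*(41 - 9)) = 3*(11*32) = 3*352 = 1056)
(D + 202)*(-148 + 156) = (1056 + 202)*(-148 + 156) = 1258*8 = 10064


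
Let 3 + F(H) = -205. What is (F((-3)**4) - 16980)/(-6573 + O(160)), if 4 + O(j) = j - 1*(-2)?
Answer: 17188/6415 ≈ 2.6793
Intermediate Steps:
F(H) = -208 (F(H) = -3 - 205 = -208)
O(j) = -2 + j (O(j) = -4 + (j - 1*(-2)) = -4 + (j + 2) = -4 + (2 + j) = -2 + j)
(F((-3)**4) - 16980)/(-6573 + O(160)) = (-208 - 16980)/(-6573 + (-2 + 160)) = -17188/(-6573 + 158) = -17188/(-6415) = -17188*(-1/6415) = 17188/6415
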